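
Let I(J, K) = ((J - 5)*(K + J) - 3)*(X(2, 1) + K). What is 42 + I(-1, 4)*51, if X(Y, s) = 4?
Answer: -8526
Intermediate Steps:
I(J, K) = (-3 + (-5 + J)*(J + K))*(4 + K) (I(J, K) = ((J - 5)*(K + J) - 3)*(4 + K) = ((-5 + J)*(J + K) - 3)*(4 + K) = (-3 + (-5 + J)*(J + K))*(4 + K))
42 + I(-1, 4)*51 = 42 + (-12 - 23*4 - 20*(-1) - 5*4**2 + 4*(-1)**2 - 1*4**2 + 4*(-1)**2 - 1*(-1)*4)*51 = 42 + (-12 - 92 + 20 - 5*16 + 4*1 - 1*16 + 4*1 + 4)*51 = 42 + (-12 - 92 + 20 - 80 + 4 - 16 + 4 + 4)*51 = 42 - 168*51 = 42 - 8568 = -8526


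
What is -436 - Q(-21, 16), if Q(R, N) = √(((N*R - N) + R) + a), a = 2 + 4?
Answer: -436 - I*√367 ≈ -436.0 - 19.157*I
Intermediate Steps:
a = 6
Q(R, N) = √(6 + R - N + N*R) (Q(R, N) = √(((N*R - N) + R) + 6) = √(((-N + N*R) + R) + 6) = √((R - N + N*R) + 6) = √(6 + R - N + N*R))
-436 - Q(-21, 16) = -436 - √(6 - 21 - 1*16 + 16*(-21)) = -436 - √(6 - 21 - 16 - 336) = -436 - √(-367) = -436 - I*√367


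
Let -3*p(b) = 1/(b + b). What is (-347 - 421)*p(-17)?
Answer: -128/17 ≈ -7.5294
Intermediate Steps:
p(b) = -1/(6*b) (p(b) = -1/(3*(b + b)) = -1/(2*b)/3 = -1/(6*b))
(-347 - 421)*p(-17) = (-347 - 421)*(-1/6/(-17)) = -(-128)*(-1)/17 = -768*1/102 = -128/17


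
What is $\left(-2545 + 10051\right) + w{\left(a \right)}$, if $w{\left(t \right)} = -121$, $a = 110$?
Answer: $7385$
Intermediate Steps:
$\left(-2545 + 10051\right) + w{\left(a \right)} = \left(-2545 + 10051\right) - 121 = 7506 - 121 = 7385$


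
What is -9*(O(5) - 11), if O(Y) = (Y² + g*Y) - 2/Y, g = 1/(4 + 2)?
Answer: -1299/10 ≈ -129.90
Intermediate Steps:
g = ⅙ (g = 1/6 = ⅙ ≈ 0.16667)
O(Y) = Y² - 2/Y + Y/6 (O(Y) = (Y² + Y/6) - 2/Y = Y² - 2/Y + Y/6)
-9*(O(5) - 11) = -9*((5² - 2/5 + (⅙)*5) - 11) = -9*((25 - 2*⅕ + ⅚) - 11) = -9*((25 - ⅖ + ⅚) - 11) = -9*(763/30 - 11) = -9*433/30 = -1299/10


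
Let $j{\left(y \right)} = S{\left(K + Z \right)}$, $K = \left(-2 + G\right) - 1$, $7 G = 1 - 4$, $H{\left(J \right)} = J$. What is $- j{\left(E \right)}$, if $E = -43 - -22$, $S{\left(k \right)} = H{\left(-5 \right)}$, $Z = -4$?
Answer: $5$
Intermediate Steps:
$G = - \frac{3}{7}$ ($G = \frac{1 - 4}{7} = \frac{1}{7} \left(-3\right) = - \frac{3}{7} \approx -0.42857$)
$K = - \frac{24}{7}$ ($K = \left(-2 - \frac{3}{7}\right) - 1 = - \frac{17}{7} - 1 = - \frac{24}{7} \approx -3.4286$)
$S{\left(k \right)} = -5$
$E = -21$ ($E = -43 + 22 = -21$)
$j{\left(y \right)} = -5$
$- j{\left(E \right)} = \left(-1\right) \left(-5\right) = 5$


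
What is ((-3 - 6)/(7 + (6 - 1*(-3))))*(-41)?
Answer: 369/16 ≈ 23.063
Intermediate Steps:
((-3 - 6)/(7 + (6 - 1*(-3))))*(-41) = -9/(7 + (6 + 3))*(-41) = -9/(7 + 9)*(-41) = -9/16*(-41) = 369/16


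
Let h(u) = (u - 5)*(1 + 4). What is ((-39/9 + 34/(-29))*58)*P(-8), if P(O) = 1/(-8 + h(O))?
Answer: 958/219 ≈ 4.3744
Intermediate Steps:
h(u) = -25 + 5*u (h(u) = (-5 + u)*5 = -25 + 5*u)
P(O) = 1/(-33 + 5*O) (P(O) = 1/(-8 + (-25 + 5*O)) = 1/(-33 + 5*O))
((-39/9 + 34/(-29))*58)*P(-8) = ((-39/9 + 34/(-29))*58)/(-33 + 5*(-8)) = ((-39*⅑ + 34*(-1/29))*58)/(-33 - 40) = ((-13/3 - 34/29)*58)/(-73) = -479/87*58*(-1/73) = -958/3*(-1/73) = 958/219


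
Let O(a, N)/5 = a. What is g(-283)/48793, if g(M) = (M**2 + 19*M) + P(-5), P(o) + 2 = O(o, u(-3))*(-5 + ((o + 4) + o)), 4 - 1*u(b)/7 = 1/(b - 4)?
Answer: 74985/48793 ≈ 1.5368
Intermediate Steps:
u(b) = 28 - 7/(-4 + b) (u(b) = 28 - 7/(b - 4) = 28 - 7/(-4 + b))
O(a, N) = 5*a
P(o) = -2 + 5*o*(-1 + 2*o) (P(o) = -2 + (5*o)*(-5 + ((o + 4) + o)) = -2 + (5*o)*(-5 + ((4 + o) + o)) = -2 + (5*o)*(-5 + (4 + 2*o)) = -2 + (5*o)*(-1 + 2*o) = -2 + 5*o*(-1 + 2*o))
g(M) = 273 + M**2 + 19*M (g(M) = (M**2 + 19*M) + (-2 - 5*(-5) + 10*(-5)**2) = (M**2 + 19*M) + (-2 + 25 + 10*25) = (M**2 + 19*M) + (-2 + 25 + 250) = (M**2 + 19*M) + 273 = 273 + M**2 + 19*M)
g(-283)/48793 = (273 + (-283)**2 + 19*(-283))/48793 = (273 + 80089 - 5377)*(1/48793) = 74985*(1/48793) = 74985/48793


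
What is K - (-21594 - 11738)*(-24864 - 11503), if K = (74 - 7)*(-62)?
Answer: -1212188998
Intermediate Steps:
K = -4154 (K = 67*(-62) = -4154)
K - (-21594 - 11738)*(-24864 - 11503) = -4154 - (-21594 - 11738)*(-24864 - 11503) = -4154 - (-33332)*(-36367) = -4154 - 1*1212184844 = -4154 - 1212184844 = -1212188998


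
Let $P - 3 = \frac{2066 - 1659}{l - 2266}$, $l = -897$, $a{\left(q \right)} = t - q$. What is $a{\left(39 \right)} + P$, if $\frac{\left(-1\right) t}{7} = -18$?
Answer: $\frac{284263}{3163} \approx 89.871$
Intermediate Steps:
$t = 126$ ($t = \left(-7\right) \left(-18\right) = 126$)
$a{\left(q \right)} = 126 - q$
$P = \frac{9082}{3163}$ ($P = 3 + \frac{2066 - 1659}{-897 - 2266} = 3 + \frac{407}{-3163} = 3 + 407 \left(- \frac{1}{3163}\right) = 3 - \frac{407}{3163} = \frac{9082}{3163} \approx 2.8713$)
$a{\left(39 \right)} + P = \left(126 - 39\right) + \frac{9082}{3163} = 87 + \frac{9082}{3163} = \frac{284263}{3163}$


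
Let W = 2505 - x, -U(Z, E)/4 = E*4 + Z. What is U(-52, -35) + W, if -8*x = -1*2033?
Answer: 24151/8 ≈ 3018.9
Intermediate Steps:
x = 2033/8 (x = -(-1)*2033/8 = -⅛*(-2033) = 2033/8 ≈ 254.13)
U(Z, E) = -16*E - 4*Z (U(Z, E) = -4*(E*4 + Z) = -4*(4*E + Z) = -4*(Z + 4*E) = -16*E - 4*Z)
W = 18007/8 (W = 2505 - 1*2033/8 = 2505 - 2033/8 = 18007/8 ≈ 2250.9)
U(-52, -35) + W = (-16*(-35) - 4*(-52)) + 18007/8 = (560 + 208) + 18007/8 = 768 + 18007/8 = 24151/8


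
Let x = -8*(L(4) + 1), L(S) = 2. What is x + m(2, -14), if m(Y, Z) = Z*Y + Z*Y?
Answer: -80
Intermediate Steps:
x = -24 (x = -8*(2 + 1) = -8*3 = -24)
m(Y, Z) = 2*Y*Z (m(Y, Z) = Y*Z + Y*Z = 2*Y*Z)
x + m(2, -14) = -24 + 2*2*(-14) = -24 - 56 = -80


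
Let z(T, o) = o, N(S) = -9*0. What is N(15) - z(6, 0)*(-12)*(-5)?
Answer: 0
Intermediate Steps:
N(S) = 0
N(15) - z(6, 0)*(-12)*(-5) = 0 - 0*(-12)*(-5) = 0 - 0*(-5) = 0 - 1*0 = 0 + 0 = 0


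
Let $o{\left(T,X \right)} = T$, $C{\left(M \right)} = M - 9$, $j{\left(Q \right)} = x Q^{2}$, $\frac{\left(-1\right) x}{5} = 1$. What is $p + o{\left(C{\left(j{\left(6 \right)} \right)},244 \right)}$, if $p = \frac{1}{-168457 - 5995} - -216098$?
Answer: $\frac{37665756867}{174452} \approx 2.1591 \cdot 10^{5}$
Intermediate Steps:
$x = -5$ ($x = \left(-5\right) 1 = -5$)
$j{\left(Q \right)} = - 5 Q^{2}$
$C{\left(M \right)} = -9 + M$
$p = \frac{37698728295}{174452}$ ($p = \frac{1}{-174452} + 216098 = - \frac{1}{174452} + 216098 = \frac{37698728295}{174452} \approx 2.161 \cdot 10^{5}$)
$p + o{\left(C{\left(j{\left(6 \right)} \right)},244 \right)} = \frac{37698728295}{174452} - \left(9 + 5 \cdot 6^{2}\right) = \frac{37698728295}{174452} - 189 = \frac{37665756867}{174452}$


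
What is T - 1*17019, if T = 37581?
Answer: 20562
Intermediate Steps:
T - 1*17019 = 37581 - 1*17019 = 37581 - 17019 = 20562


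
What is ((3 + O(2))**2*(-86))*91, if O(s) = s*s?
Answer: -383474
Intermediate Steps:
O(s) = s**2
((3 + O(2))**2*(-86))*91 = ((3 + 2**2)**2*(-86))*91 = ((3 + 4)**2*(-86))*91 = (7**2*(-86))*91 = (49*(-86))*91 = -4214*91 = -383474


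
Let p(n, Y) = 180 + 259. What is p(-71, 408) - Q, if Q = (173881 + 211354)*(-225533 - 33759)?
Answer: 99888354059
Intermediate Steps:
Q = -99888353620 (Q = 385235*(-259292) = -99888353620)
p(n, Y) = 439
p(-71, 408) - Q = 439 - 1*(-99888353620) = 439 + 99888353620 = 99888354059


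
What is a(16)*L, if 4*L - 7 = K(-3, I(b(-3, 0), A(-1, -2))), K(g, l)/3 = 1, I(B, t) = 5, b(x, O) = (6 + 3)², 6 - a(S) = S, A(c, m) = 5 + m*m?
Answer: -25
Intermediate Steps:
A(c, m) = 5 + m²
a(S) = 6 - S
b(x, O) = 81 (b(x, O) = 9² = 81)
K(g, l) = 3 (K(g, l) = 3*1 = 3)
L = 5/2 (L = 7/4 + (¼)*3 = 7/4 + ¾ = 5/2 ≈ 2.5000)
a(16)*L = (6 - 1*16)*(5/2) = (6 - 16)*(5/2) = -10*5/2 = -25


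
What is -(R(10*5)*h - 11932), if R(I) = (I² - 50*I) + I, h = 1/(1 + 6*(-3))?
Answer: 202894/17 ≈ 11935.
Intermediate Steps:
h = -1/17 (h = 1/(1 - 18) = 1/(-17) = -1/17 ≈ -0.058824)
R(I) = I² - 49*I
-(R(10*5)*h - 11932) = -(((10*5)*(-49 + 10*5))*(-1/17) - 11932) = -((50*(-49 + 50))*(-1/17) - 11932) = -((50*1)*(-1/17) - 11932) = -(50*(-1/17) - 11932) = -(-50/17 - 11932) = -1*(-202894/17) = 202894/17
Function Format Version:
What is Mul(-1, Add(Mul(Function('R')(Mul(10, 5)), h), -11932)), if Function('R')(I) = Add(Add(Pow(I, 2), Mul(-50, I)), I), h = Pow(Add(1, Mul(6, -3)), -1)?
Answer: Rational(202894, 17) ≈ 11935.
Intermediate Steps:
h = Rational(-1, 17) (h = Pow(Add(1, -18), -1) = Pow(-17, -1) = Rational(-1, 17) ≈ -0.058824)
Function('R')(I) = Add(Pow(I, 2), Mul(-49, I))
Mul(-1, Add(Mul(Function('R')(Mul(10, 5)), h), -11932)) = Mul(-1, Add(Mul(Mul(Mul(10, 5), Add(-49, Mul(10, 5))), Rational(-1, 17)), -11932)) = Mul(-1, Add(Mul(Mul(50, Add(-49, 50)), Rational(-1, 17)), -11932)) = Mul(-1, Add(Mul(Mul(50, 1), Rational(-1, 17)), -11932)) = Mul(-1, Add(Mul(50, Rational(-1, 17)), -11932)) = Mul(-1, Add(Rational(-50, 17), -11932)) = Mul(-1, Rational(-202894, 17)) = Rational(202894, 17)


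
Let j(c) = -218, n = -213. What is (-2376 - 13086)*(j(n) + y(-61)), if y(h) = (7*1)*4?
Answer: 2937780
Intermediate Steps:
y(h) = 28 (y(h) = 7*4 = 28)
(-2376 - 13086)*(j(n) + y(-61)) = (-2376 - 13086)*(-218 + 28) = -15462*(-190) = 2937780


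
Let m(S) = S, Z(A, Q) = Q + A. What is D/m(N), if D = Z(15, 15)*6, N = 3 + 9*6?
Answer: 60/19 ≈ 3.1579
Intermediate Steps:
N = 57 (N = 3 + 54 = 57)
Z(A, Q) = A + Q
D = 180 (D = (15 + 15)*6 = 30*6 = 180)
D/m(N) = 180/57 = 180*(1/57) = 60/19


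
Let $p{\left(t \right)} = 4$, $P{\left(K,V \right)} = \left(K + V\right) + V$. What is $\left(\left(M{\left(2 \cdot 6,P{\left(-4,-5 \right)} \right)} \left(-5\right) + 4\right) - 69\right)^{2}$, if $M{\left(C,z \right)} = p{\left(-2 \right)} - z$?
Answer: $24025$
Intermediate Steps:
$P{\left(K,V \right)} = K + 2 V$
$M{\left(C,z \right)} = 4 - z$
$\left(\left(M{\left(2 \cdot 6,P{\left(-4,-5 \right)} \right)} \left(-5\right) + 4\right) - 69\right)^{2} = \left(\left(\left(4 - \left(-4 + 2 \left(-5\right)\right)\right) \left(-5\right) + 4\right) - 69\right)^{2} = \left(\left(\left(4 - \left(-4 - 10\right)\right) \left(-5\right) + 4\right) - 69\right)^{2} = \left(\left(\left(4 - -14\right) \left(-5\right) + 4\right) - 69\right)^{2} = \left(\left(\left(4 + 14\right) \left(-5\right) + 4\right) - 69\right)^{2} = \left(\left(18 \left(-5\right) + 4\right) - 69\right)^{2} = \left(\left(-90 + 4\right) - 69\right)^{2} = \left(-86 - 69\right)^{2} = \left(-155\right)^{2} = 24025$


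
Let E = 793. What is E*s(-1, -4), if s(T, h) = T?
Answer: -793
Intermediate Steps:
E*s(-1, -4) = 793*(-1) = -793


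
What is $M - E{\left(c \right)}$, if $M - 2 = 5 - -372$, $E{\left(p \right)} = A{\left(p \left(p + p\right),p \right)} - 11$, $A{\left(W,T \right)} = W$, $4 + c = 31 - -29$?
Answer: $-5882$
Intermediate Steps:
$c = 56$ ($c = -4 + \left(31 - -29\right) = -4 + \left(31 + 29\right) = -4 + 60 = 56$)
$E{\left(p \right)} = -11 + 2 p^{2}$ ($E{\left(p \right)} = p \left(p + p\right) - 11 = p 2 p - 11 = 2 p^{2} - 11 = -11 + 2 p^{2}$)
$M = 379$ ($M = 2 + \left(5 - -372\right) = 2 + \left(5 + 372\right) = 2 + 377 = 379$)
$M - E{\left(c \right)} = 379 - \left(-11 + 2 \cdot 56^{2}\right) = 379 - \left(-11 + 2 \cdot 3136\right) = 379 - \left(-11 + 6272\right) = 379 - 6261 = -5882$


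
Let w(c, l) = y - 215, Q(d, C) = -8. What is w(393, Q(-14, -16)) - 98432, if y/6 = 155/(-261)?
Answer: -8582599/87 ≈ -98651.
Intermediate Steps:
y = -310/87 (y = 6*(155/(-261)) = 6*(155*(-1/261)) = 6*(-155/261) = -310/87 ≈ -3.5632)
w(c, l) = -19015/87 (w(c, l) = -310/87 - 215 = -19015/87)
w(393, Q(-14, -16)) - 98432 = -19015/87 - 98432 = -8582599/87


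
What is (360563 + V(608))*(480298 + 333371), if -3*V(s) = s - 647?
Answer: 293389513344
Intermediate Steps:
V(s) = 647/3 - s/3 (V(s) = -(s - 647)/3 = -(-647 + s)/3 = 647/3 - s/3)
(360563 + V(608))*(480298 + 333371) = (360563 + (647/3 - 1/3*608))*(480298 + 333371) = (360563 + (647/3 - 608/3))*813669 = (360563 + 13)*813669 = 360576*813669 = 293389513344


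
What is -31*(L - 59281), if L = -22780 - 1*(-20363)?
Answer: 1912638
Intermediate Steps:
L = -2417 (L = -22780 + 20363 = -2417)
-31*(L - 59281) = -31*(-2417 - 59281) = -31*(-61698) = 1912638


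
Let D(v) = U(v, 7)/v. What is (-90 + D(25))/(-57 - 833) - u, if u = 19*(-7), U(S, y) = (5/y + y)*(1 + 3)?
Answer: 10365142/77875 ≈ 133.10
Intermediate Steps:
U(S, y) = 4*y + 20/y (U(S, y) = (y + 5/y)*4 = 4*y + 20/y)
D(v) = 216/(7*v) (D(v) = (4*7 + 20/7)/v = (28 + 20*(⅐))/v = (28 + 20/7)/v = 216/(7*v))
u = -133
(-90 + D(25))/(-57 - 833) - u = (-90 + (216/7)/25)/(-57 - 833) - 1*(-133) = (-90 + (216/7)*(1/25))/(-890) + 133 = (-90 + 216/175)*(-1/890) + 133 = -15534/175*(-1/890) + 133 = 7767/77875 + 133 = 10365142/77875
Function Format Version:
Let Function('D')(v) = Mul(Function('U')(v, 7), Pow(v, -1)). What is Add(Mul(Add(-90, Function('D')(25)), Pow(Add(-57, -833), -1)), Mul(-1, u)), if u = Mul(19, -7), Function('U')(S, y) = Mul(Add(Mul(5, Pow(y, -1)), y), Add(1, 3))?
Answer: Rational(10365142, 77875) ≈ 133.10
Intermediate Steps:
Function('U')(S, y) = Add(Mul(4, y), Mul(20, Pow(y, -1))) (Function('U')(S, y) = Mul(Add(y, Mul(5, Pow(y, -1))), 4) = Add(Mul(4, y), Mul(20, Pow(y, -1))))
Function('D')(v) = Mul(Rational(216, 7), Pow(v, -1)) (Function('D')(v) = Mul(Add(Mul(4, 7), Mul(20, Pow(7, -1))), Pow(v, -1)) = Mul(Add(28, Mul(20, Rational(1, 7))), Pow(v, -1)) = Mul(Add(28, Rational(20, 7)), Pow(v, -1)) = Mul(Rational(216, 7), Pow(v, -1)))
u = -133
Add(Mul(Add(-90, Function('D')(25)), Pow(Add(-57, -833), -1)), Mul(-1, u)) = Add(Mul(Add(-90, Mul(Rational(216, 7), Pow(25, -1))), Pow(Add(-57, -833), -1)), Mul(-1, -133)) = Add(Mul(Add(-90, Mul(Rational(216, 7), Rational(1, 25))), Pow(-890, -1)), 133) = Add(Mul(Add(-90, Rational(216, 175)), Rational(-1, 890)), 133) = Add(Mul(Rational(-15534, 175), Rational(-1, 890)), 133) = Add(Rational(7767, 77875), 133) = Rational(10365142, 77875)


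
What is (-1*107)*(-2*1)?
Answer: 214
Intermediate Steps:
(-1*107)*(-2*1) = -107*(-2) = 214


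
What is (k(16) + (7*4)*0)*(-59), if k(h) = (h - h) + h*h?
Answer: -15104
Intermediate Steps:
k(h) = h² (k(h) = 0 + h² = h²)
(k(16) + (7*4)*0)*(-59) = (16² + (7*4)*0)*(-59) = (256 + 28*0)*(-59) = (256 + 0)*(-59) = 256*(-59) = -15104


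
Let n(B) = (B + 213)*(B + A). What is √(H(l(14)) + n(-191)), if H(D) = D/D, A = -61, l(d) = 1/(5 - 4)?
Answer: I*√5543 ≈ 74.451*I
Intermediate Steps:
l(d) = 1 (l(d) = 1/1 = 1)
H(D) = 1
n(B) = (-61 + B)*(213 + B) (n(B) = (B + 213)*(B - 61) = (213 + B)*(-61 + B) = (-61 + B)*(213 + B))
√(H(l(14)) + n(-191)) = √(1 + (-12993 + (-191)² + 152*(-191))) = √(1 + (-12993 + 36481 - 29032)) = √(1 - 5544) = √(-5543) = I*√5543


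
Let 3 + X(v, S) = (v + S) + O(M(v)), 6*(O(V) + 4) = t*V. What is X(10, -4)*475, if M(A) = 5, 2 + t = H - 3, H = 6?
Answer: -475/6 ≈ -79.167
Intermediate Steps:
t = 1 (t = -2 + (6 - 3) = -2 + 3 = 1)
O(V) = -4 + V/6 (O(V) = -4 + (1*V)/6 = -4 + V/6)
X(v, S) = -37/6 + S + v (X(v, S) = -3 + ((v + S) + (-4 + (⅙)*5)) = -3 + ((S + v) + (-4 + ⅚)) = -3 + ((S + v) - 19/6) = -3 + (-19/6 + S + v) = -37/6 + S + v)
X(10, -4)*475 = (-37/6 - 4 + 10)*475 = -⅙*475 = -475/6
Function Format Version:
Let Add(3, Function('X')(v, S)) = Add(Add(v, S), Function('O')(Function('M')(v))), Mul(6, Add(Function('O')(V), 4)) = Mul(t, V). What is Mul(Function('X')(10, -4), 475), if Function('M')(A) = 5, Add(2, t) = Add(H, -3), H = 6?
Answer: Rational(-475, 6) ≈ -79.167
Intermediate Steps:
t = 1 (t = Add(-2, Add(6, -3)) = Add(-2, 3) = 1)
Function('O')(V) = Add(-4, Mul(Rational(1, 6), V)) (Function('O')(V) = Add(-4, Mul(Rational(1, 6), Mul(1, V))) = Add(-4, Mul(Rational(1, 6), V)))
Function('X')(v, S) = Add(Rational(-37, 6), S, v) (Function('X')(v, S) = Add(-3, Add(Add(v, S), Add(-4, Mul(Rational(1, 6), 5)))) = Add(-3, Add(Add(S, v), Add(-4, Rational(5, 6)))) = Add(-3, Add(Add(S, v), Rational(-19, 6))) = Add(-3, Add(Rational(-19, 6), S, v)) = Add(Rational(-37, 6), S, v))
Mul(Function('X')(10, -4), 475) = Mul(Add(Rational(-37, 6), -4, 10), 475) = Mul(Rational(-1, 6), 475) = Rational(-475, 6)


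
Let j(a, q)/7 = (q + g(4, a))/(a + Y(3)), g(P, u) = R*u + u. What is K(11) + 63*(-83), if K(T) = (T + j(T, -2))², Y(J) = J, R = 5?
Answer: -3380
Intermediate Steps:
g(P, u) = 6*u (g(P, u) = 5*u + u = 6*u)
j(a, q) = 7*(q + 6*a)/(3 + a) (j(a, q) = 7*((q + 6*a)/(a + 3)) = 7*((q + 6*a)/(3 + a)) = 7*(q + 6*a)/(3 + a))
K(T) = (T + 7*(-2 + 6*T)/(3 + T))²
K(11) + 63*(-83) = (-14 + 11² + 45*11)²/(3 + 11)² + 63*(-83) = (-14 + 121 + 495)²/14² - 5229 = (1/196)*602² - 5229 = (1/196)*362404 - 5229 = 1849 - 5229 = -3380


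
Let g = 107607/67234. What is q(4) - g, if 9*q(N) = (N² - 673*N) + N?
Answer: -180617711/605106 ≈ -298.49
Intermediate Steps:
q(N) = -224*N/3 + N²/9 (q(N) = ((N² - 673*N) + N)/9 = (N² - 672*N)/9 = -224*N/3 + N²/9)
g = 107607/67234 (g = 107607*(1/67234) = 107607/67234 ≈ 1.6005)
q(4) - g = (⅑)*4*(-672 + 4) - 1*107607/67234 = (⅑)*4*(-668) - 107607/67234 = -2672/9 - 107607/67234 = -180617711/605106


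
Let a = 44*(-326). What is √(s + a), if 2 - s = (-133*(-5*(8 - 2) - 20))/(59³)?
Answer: 2*I*√43446895953/3481 ≈ 119.76*I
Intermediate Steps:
a = -14344
s = 404108/205379 (s = 2 - (-133*(-5*(8 - 2) - 20))/(59³) = 2 - (-133*(-5*6 - 20))/205379 = 2 - (-133*(-30 - 20))/205379 = 2 - (-133*(-50))/205379 = 2 - 6650/205379 = 404108/205379 ≈ 1.9676)
√(s + a) = √(404108/205379 - 14344) = √(-2945552268/205379) = 2*I*√43446895953/3481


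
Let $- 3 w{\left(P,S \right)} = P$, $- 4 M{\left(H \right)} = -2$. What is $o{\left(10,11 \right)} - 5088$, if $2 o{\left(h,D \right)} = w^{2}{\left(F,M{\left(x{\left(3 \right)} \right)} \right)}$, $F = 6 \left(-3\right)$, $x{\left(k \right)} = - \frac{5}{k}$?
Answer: $-5070$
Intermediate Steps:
$F = -18$
$M{\left(H \right)} = \frac{1}{2}$ ($M{\left(H \right)} = \left(- \frac{1}{4}\right) \left(-2\right) = \frac{1}{2}$)
$w{\left(P,S \right)} = - \frac{P}{3}$
$o{\left(h,D \right)} = 18$ ($o{\left(h,D \right)} = \frac{\left(\left(- \frac{1}{3}\right) \left(-18\right)\right)^{2}}{2} = \frac{6^{2}}{2} = \frac{1}{2} \cdot 36 = 18$)
$o{\left(10,11 \right)} - 5088 = 18 - 5088 = -5070$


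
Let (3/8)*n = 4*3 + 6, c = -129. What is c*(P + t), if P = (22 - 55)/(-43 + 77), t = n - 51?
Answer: 17415/34 ≈ 512.21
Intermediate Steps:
n = 48 (n = 8*(4*3 + 6)/3 = 8*(12 + 6)/3 = (8/3)*18 = 48)
t = -3 (t = 48 - 51 = -3)
P = -33/34 ≈ -0.97059
c*(P + t) = -129*(-33/34 - 3) = -129*(-135/34) = 17415/34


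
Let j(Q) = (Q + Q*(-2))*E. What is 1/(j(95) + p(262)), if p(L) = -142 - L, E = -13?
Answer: 1/831 ≈ 0.0012034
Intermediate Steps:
j(Q) = 13*Q (j(Q) = (Q + Q*(-2))*(-13) = (Q - 2*Q)*(-13) = -Q*(-13) = 13*Q)
1/(j(95) + p(262)) = 1/(13*95 + (-142 - 1*262)) = 1/(1235 + (-142 - 262)) = 1/(1235 - 404) = 1/831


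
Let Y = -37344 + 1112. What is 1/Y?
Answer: -1/36232 ≈ -2.7600e-5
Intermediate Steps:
Y = -36232
1/Y = 1/(-36232) = -1/36232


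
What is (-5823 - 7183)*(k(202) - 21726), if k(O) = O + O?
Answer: 277313932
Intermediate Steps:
k(O) = 2*O
(-5823 - 7183)*(k(202) - 21726) = (-5823 - 7183)*(2*202 - 21726) = -13006*(404 - 21726) = -13006*(-21322) = 277313932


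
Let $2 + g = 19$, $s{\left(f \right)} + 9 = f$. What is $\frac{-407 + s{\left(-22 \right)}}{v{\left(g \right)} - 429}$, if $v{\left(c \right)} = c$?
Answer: $\frac{219}{206} \approx 1.0631$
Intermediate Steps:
$s{\left(f \right)} = -9 + f$
$g = 17$ ($g = -2 + 19 = 17$)
$\frac{-407 + s{\left(-22 \right)}}{v{\left(g \right)} - 429} = \frac{-407 - 31}{17 - 429} = \frac{-407 - 31}{-412} = \left(-438\right) \left(- \frac{1}{412}\right) = \frac{219}{206}$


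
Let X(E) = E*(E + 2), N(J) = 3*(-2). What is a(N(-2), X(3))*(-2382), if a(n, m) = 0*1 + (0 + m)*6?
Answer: -214380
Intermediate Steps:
N(J) = -6
X(E) = E*(2 + E)
a(n, m) = 6*m (a(n, m) = 0 + m*6 = 0 + 6*m = 6*m)
a(N(-2), X(3))*(-2382) = (6*(3*(2 + 3)))*(-2382) = (6*(3*5))*(-2382) = (6*15)*(-2382) = 90*(-2382) = -214380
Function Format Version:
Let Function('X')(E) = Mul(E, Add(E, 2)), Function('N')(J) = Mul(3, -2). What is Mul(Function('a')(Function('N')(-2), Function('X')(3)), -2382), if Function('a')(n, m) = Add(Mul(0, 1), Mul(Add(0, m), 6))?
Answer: -214380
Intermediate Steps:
Function('N')(J) = -6
Function('X')(E) = Mul(E, Add(2, E))
Function('a')(n, m) = Mul(6, m) (Function('a')(n, m) = Add(0, Mul(m, 6)) = Add(0, Mul(6, m)) = Mul(6, m))
Mul(Function('a')(Function('N')(-2), Function('X')(3)), -2382) = Mul(Mul(6, Mul(3, Add(2, 3))), -2382) = Mul(Mul(6, Mul(3, 5)), -2382) = Mul(Mul(6, 15), -2382) = Mul(90, -2382) = -214380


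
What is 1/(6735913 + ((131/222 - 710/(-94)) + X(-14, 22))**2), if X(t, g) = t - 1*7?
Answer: 108868356/733345769886637 ≈ 1.4845e-7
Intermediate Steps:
X(t, g) = -7 + t (X(t, g) = t - 7 = -7 + t)
1/(6735913 + ((131/222 - 710/(-94)) + X(-14, 22))**2) = 1/(6735913 + ((131/222 - 710/(-94)) + (-7 - 14))**2) = 1/(6735913 + ((131*(1/222) - 710*(-1/94)) - 21)**2) = 1/(6735913 + ((131/222 + 355/47) - 21)**2) = 1/(6735913 + (84967/10434 - 21)**2) = 1/(6735913 + (-134147/10434)**2) = 1/(6735913 + 17995417609/108868356) = 1/(733345769886637/108868356) = 108868356/733345769886637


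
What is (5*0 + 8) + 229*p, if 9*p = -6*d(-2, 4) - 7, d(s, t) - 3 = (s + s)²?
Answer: -27637/9 ≈ -3070.8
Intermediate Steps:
d(s, t) = 3 + 4*s² (d(s, t) = 3 + (s + s)² = 3 + (2*s)² = 3 + 4*s²)
p = -121/9 (p = (-6*(3 + 4*(-2)²) - 7)/9 = (-6*(3 + 4*4) - 7)/9 = (-6*(3 + 16) - 7)/9 = (-6*19 - 7)/9 = (-114 - 7)/9 = (⅑)*(-121) = -121/9 ≈ -13.444)
(5*0 + 8) + 229*p = (5*0 + 8) + 229*(-121/9) = (0 + 8) - 27709/9 = 8 - 27709/9 = -27637/9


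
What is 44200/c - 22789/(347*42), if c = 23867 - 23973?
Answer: -323293217/772422 ≈ -418.54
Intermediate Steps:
c = -106
44200/c - 22789/(347*42) = 44200/(-106) - 22789/(347*42) = 44200*(-1/106) - 22789/14574 = -22100/53 - 22789*1/14574 = -22100/53 - 22789/14574 = -323293217/772422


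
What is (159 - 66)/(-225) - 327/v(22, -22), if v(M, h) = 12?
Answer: -8299/300 ≈ -27.663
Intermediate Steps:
(159 - 66)/(-225) - 327/v(22, -22) = (159 - 66)/(-225) - 327/12 = 93*(-1/225) - 327*1/12 = -31/75 - 109/4 = -8299/300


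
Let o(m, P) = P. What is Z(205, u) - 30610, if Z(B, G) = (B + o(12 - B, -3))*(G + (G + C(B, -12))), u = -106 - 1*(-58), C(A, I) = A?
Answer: -8592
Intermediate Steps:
u = -48 (u = -106 + 58 = -48)
Z(B, G) = (-3 + B)*(B + 2*G) (Z(B, G) = (B - 3)*(G + (G + B)) = (-3 + B)*(G + (B + G)) = (-3 + B)*(B + 2*G))
Z(205, u) - 30610 = (205**2 - 6*(-48) - 3*205 + 2*205*(-48)) - 30610 = (42025 + 288 - 615 - 19680) - 30610 = 22018 - 30610 = -8592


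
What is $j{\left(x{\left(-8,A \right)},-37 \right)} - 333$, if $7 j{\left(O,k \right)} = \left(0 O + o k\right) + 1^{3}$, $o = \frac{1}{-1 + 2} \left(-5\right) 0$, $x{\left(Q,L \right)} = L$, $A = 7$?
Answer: $- \frac{2330}{7} \approx -332.86$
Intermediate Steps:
$o = 0$ ($o = 1^{-1} \left(-5\right) 0 = 1 \left(-5\right) 0 = \left(-5\right) 0 = 0$)
$j{\left(O,k \right)} = \frac{1}{7}$ ($j{\left(O,k \right)} = \frac{\left(0 O + 0 k\right) + 1^{3}}{7} = \frac{\left(0 + 0\right) + 1}{7} = \frac{0 + 1}{7} = \frac{1}{7} \cdot 1 = \frac{1}{7}$)
$j{\left(x{\left(-8,A \right)},-37 \right)} - 333 = \frac{1}{7} - 333 = - \frac{2330}{7}$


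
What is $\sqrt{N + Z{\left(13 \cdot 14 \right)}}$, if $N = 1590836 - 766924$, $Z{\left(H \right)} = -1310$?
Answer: $\sqrt{822602} \approx 906.97$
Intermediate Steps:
$N = 823912$ ($N = 1590836 - 766924 = 823912$)
$\sqrt{N + Z{\left(13 \cdot 14 \right)}} = \sqrt{823912 - 1310} = \sqrt{822602}$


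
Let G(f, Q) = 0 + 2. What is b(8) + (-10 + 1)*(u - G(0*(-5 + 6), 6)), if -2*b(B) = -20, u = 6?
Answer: -26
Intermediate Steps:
b(B) = 10 (b(B) = -1/2*(-20) = 10)
G(f, Q) = 2
b(8) + (-10 + 1)*(u - G(0*(-5 + 6), 6)) = 10 + (-10 + 1)*(6 - 1*2) = 10 - 9*(6 - 2) = 10 - 9*4 = 10 - 36 = -26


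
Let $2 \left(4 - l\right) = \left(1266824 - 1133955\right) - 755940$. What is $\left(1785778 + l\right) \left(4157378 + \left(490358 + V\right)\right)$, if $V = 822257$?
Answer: $\frac{22944624087555}{2} \approx 1.1472 \cdot 10^{13}$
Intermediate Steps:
$l = \frac{623079}{2}$ ($l = 4 - \frac{\left(1266824 - 1133955\right) - 755940}{2} = 4 - \frac{132869 - 755940}{2} = 4 - - \frac{623071}{2} = 4 + \frac{623071}{2} = \frac{623079}{2} \approx 3.1154 \cdot 10^{5}$)
$\left(1785778 + l\right) \left(4157378 + \left(490358 + V\right)\right) = \left(1785778 + \frac{623079}{2}\right) \left(4157378 + \left(490358 + 822257\right)\right) = \frac{4194635 \left(4157378 + 1312615\right)}{2} = \frac{4194635}{2} \cdot 5469993 = \frac{22944624087555}{2}$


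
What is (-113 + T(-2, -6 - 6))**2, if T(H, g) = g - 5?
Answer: 16900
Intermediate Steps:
T(H, g) = -5 + g
(-113 + T(-2, -6 - 6))**2 = (-113 + (-5 + (-6 - 6)))**2 = (-113 + (-5 - 12))**2 = (-113 - 17)**2 = (-130)**2 = 16900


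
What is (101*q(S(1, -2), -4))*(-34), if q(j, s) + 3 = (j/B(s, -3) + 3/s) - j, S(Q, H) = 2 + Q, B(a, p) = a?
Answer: 25755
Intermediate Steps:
q(j, s) = -3 - j + 3/s + j/s (q(j, s) = -3 + ((j/s + 3/s) - j) = -3 + ((3/s + j/s) - j) = -3 + (-j + 3/s + j/s) = -3 - j + 3/s + j/s)
(101*q(S(1, -2), -4))*(-34) = (101*((3 + (2 + 1) - 1*(-4)*(3 + (2 + 1)))/(-4)))*(-34) = (101*(-(3 + 3 - 1*(-4)*(3 + 3))/4))*(-34) = (101*(-(3 + 3 - 1*(-4)*6)/4))*(-34) = (101*(-(3 + 3 + 24)/4))*(-34) = (101*(-1/4*30))*(-34) = (101*(-15/2))*(-34) = -1515/2*(-34) = 25755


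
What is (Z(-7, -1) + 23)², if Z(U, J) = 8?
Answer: 961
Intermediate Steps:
(Z(-7, -1) + 23)² = (8 + 23)² = 31² = 961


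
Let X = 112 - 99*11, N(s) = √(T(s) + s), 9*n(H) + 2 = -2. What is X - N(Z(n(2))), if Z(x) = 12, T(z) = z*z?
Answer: -977 - 2*√39 ≈ -989.49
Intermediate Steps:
T(z) = z²
n(H) = -4/9 (n(H) = -2/9 + (⅑)*(-2) = -2/9 - 2/9 = -4/9)
N(s) = √(s + s²) (N(s) = √(s² + s) = √(s + s²))
X = -977 (X = 112 - 1089 = -977)
X - N(Z(n(2))) = -977 - √(12*(1 + 12)) = -977 - √(12*13) = -977 - √156 = -977 - 2*√39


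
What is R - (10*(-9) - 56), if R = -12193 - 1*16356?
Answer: -28403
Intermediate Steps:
R = -28549 (R = -12193 - 16356 = -28549)
R - (10*(-9) - 56) = -28549 - (10*(-9) - 56) = -28549 - (-90 - 56) = -28549 - 1*(-146) = -28549 + 146 = -28403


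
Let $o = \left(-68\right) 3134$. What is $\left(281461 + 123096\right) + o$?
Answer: $191445$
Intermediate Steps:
$o = -213112$
$\left(281461 + 123096\right) + o = \left(281461 + 123096\right) - 213112 = 404557 - 213112 = 191445$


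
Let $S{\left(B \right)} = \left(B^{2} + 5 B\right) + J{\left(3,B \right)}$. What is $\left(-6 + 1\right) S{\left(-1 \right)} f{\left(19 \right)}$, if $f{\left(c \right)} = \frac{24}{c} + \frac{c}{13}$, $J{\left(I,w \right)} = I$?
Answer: $\frac{3365}{247} \approx 13.623$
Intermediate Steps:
$S{\left(B \right)} = 3 + B^{2} + 5 B$ ($S{\left(B \right)} = \left(B^{2} + 5 B\right) + 3 = 3 + B^{2} + 5 B$)
$f{\left(c \right)} = \frac{24}{c} + \frac{c}{13}$ ($f{\left(c \right)} = \frac{24}{c} + c \frac{1}{13} = \frac{24}{c} + \frac{c}{13}$)
$\left(-6 + 1\right) S{\left(-1 \right)} f{\left(19 \right)} = \left(-6 + 1\right) \left(3 + \left(-1\right)^{2} + 5 \left(-1\right)\right) \left(\frac{24}{19} + \frac{1}{13} \cdot 19\right) = - 5 \left(3 + 1 - 5\right) \left(24 \cdot \frac{1}{19} + \frac{19}{13}\right) = \left(-5\right) \left(-1\right) \left(\frac{24}{19} + \frac{19}{13}\right) = 5 \cdot \frac{673}{247} = \frac{3365}{247}$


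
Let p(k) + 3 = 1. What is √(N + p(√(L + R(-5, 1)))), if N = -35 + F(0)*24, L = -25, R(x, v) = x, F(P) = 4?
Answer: √59 ≈ 7.6811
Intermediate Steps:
p(k) = -2 (p(k) = -3 + 1 = -2)
N = 61 (N = -35 + 4*24 = -35 + 96 = 61)
√(N + p(√(L + R(-5, 1)))) = √(61 - 2) = √59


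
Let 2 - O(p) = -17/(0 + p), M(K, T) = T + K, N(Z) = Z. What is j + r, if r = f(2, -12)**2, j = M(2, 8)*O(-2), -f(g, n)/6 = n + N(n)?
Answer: 20671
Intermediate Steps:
M(K, T) = K + T
f(g, n) = -12*n (f(g, n) = -6*(n + n) = -12*n)
O(p) = 2 + 17/p (O(p) = 2 - (-17)/(0 + p) = 2 - (-17)/p = 2 + 17/p)
j = -65 (j = (2 + 8)*(2 + 17/(-2)) = 10*(2 + 17*(-1/2)) = 10*(2 - 17/2) = 10*(-13/2) = -65)
r = 20736 (r = (-12*(-12))**2 = 144**2 = 20736)
j + r = -65 + 20736 = 20671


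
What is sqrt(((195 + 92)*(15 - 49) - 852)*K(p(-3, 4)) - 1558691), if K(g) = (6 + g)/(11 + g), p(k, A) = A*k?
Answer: I*sqrt(1622351) ≈ 1273.7*I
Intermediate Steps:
K(g) = (6 + g)/(11 + g)
sqrt(((195 + 92)*(15 - 49) - 852)*K(p(-3, 4)) - 1558691) = sqrt(((195 + 92)*(15 - 49) - 852)*((6 + 4*(-3))/(11 + 4*(-3))) - 1558691) = sqrt((287*(-34) - 852)*((6 - 12)/(11 - 12)) - 1558691) = sqrt((-9758 - 852)*(-6/(-1)) - 1558691) = sqrt(-(-10610)*(-6) - 1558691) = sqrt(-10610*6 - 1558691) = sqrt(-63660 - 1558691) = sqrt(-1622351) = I*sqrt(1622351)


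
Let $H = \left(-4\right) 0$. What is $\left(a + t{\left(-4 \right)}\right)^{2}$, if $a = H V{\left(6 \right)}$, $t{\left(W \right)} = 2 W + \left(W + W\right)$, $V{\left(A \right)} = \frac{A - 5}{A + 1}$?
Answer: $256$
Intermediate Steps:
$V{\left(A \right)} = \frac{-5 + A}{1 + A}$
$H = 0$
$t{\left(W \right)} = 4 W$ ($t{\left(W \right)} = 2 W + 2 W = 4 W$)
$a = 0$ ($a = 0 \frac{-5 + 6}{1 + 6} = 0 \cdot \frac{1}{7} \cdot 1 = 0 \cdot \frac{1}{7} = 0$)
$\left(a + t{\left(-4 \right)}\right)^{2} = \left(0 + 4 \left(-4\right)\right)^{2} = \left(0 - 16\right)^{2} = \left(-16\right)^{2} = 256$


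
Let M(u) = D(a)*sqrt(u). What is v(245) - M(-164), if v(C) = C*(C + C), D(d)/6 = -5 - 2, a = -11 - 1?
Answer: 120050 + 84*I*sqrt(41) ≈ 1.2005e+5 + 537.86*I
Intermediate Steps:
a = -12
D(d) = -42 (D(d) = 6*(-5 - 2) = 6*(-7) = -42)
v(C) = 2*C**2 (v(C) = C*(2*C) = 2*C**2)
M(u) = -42*sqrt(u)
v(245) - M(-164) = 2*245**2 - (-42)*sqrt(-164) = 2*60025 - (-42)*2*I*sqrt(41) = 120050 - (-84)*I*sqrt(41) = 120050 + 84*I*sqrt(41)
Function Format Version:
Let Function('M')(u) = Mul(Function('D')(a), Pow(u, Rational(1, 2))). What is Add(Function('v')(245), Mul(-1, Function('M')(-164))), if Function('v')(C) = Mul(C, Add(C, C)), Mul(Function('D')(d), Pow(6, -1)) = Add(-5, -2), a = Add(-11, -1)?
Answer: Add(120050, Mul(84, I, Pow(41, Rational(1, 2)))) ≈ Add(1.2005e+5, Mul(537.86, I))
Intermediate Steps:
a = -12
Function('D')(d) = -42 (Function('D')(d) = Mul(6, Add(-5, -2)) = Mul(6, -7) = -42)
Function('v')(C) = Mul(2, Pow(C, 2)) (Function('v')(C) = Mul(C, Mul(2, C)) = Mul(2, Pow(C, 2)))
Function('M')(u) = Mul(-42, Pow(u, Rational(1, 2)))
Add(Function('v')(245), Mul(-1, Function('M')(-164))) = Add(Mul(2, Pow(245, 2)), Mul(-1, Mul(-42, Pow(-164, Rational(1, 2))))) = Add(Mul(2, 60025), Mul(-1, Mul(-42, Mul(2, I, Pow(41, Rational(1, 2)))))) = Add(120050, Mul(-1, Mul(-84, I, Pow(41, Rational(1, 2))))) = Add(120050, Mul(84, I, Pow(41, Rational(1, 2))))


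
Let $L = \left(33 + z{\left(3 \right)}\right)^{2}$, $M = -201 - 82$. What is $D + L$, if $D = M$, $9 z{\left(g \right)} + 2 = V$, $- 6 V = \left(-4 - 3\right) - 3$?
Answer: $\frac{585793}{729} \approx 803.56$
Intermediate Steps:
$V = \frac{5}{3}$ ($V = - \frac{\left(-4 - 3\right) - 3}{6} = - \frac{-7 - 3}{6} = \left(- \frac{1}{6}\right) \left(-10\right) = \frac{5}{3} \approx 1.6667$)
$z{\left(g \right)} = - \frac{1}{27}$ ($z{\left(g \right)} = - \frac{2}{9} + \frac{1}{9} \cdot \frac{5}{3} = - \frac{2}{9} + \frac{5}{27} = - \frac{1}{27}$)
$M = -283$ ($M = -201 - 82 = -283$)
$L = \frac{792100}{729}$ ($L = \left(33 - \frac{1}{27}\right)^{2} = \left(\frac{890}{27}\right)^{2} = \frac{792100}{729} \approx 1086.6$)
$D = -283$
$D + L = -283 + \frac{792100}{729} = \frac{585793}{729}$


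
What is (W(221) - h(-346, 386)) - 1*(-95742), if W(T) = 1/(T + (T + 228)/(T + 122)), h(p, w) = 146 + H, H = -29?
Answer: 7291597843/76252 ≈ 95625.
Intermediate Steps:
h(p, w) = 117 (h(p, w) = 146 - 29 = 117)
W(T) = 1/(T + (228 + T)/(122 + T))
(W(221) - h(-346, 386)) - 1*(-95742) = ((122 + 221)/(228 + 221² + 123*221) - 1*117) - 1*(-95742) = (343/(228 + 48841 + 27183) - 117) + 95742 = (343/76252 - 117) + 95742 = -8921141/76252 + 95742 = 7291597843/76252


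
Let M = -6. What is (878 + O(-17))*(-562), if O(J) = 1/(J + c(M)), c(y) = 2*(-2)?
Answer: -10361594/21 ≈ -4.9341e+5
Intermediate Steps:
c(y) = -4
O(J) = 1/(-4 + J) (O(J) = 1/(J - 4) = 1/(-4 + J))
(878 + O(-17))*(-562) = (878 + 1/(-4 - 17))*(-562) = (878 + 1/(-21))*(-562) = (878 - 1/21)*(-562) = (18437/21)*(-562) = -10361594/21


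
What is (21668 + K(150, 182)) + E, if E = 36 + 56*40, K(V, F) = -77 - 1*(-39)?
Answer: 23906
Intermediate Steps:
K(V, F) = -38 (K(V, F) = -77 + 39 = -38)
E = 2276 (E = 36 + 2240 = 2276)
(21668 + K(150, 182)) + E = (21668 - 38) + 2276 = 21630 + 2276 = 23906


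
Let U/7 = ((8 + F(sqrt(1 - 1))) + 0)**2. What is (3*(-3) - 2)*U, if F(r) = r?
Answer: -4928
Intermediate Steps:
U = 448 (U = 7*((8 + sqrt(1 - 1)) + 0)**2 = 7*((8 + sqrt(0)) + 0)**2 = 7*((8 + 0) + 0)**2 = 7*(8 + 0)**2 = 7*8**2 = 7*64 = 448)
(3*(-3) - 2)*U = (3*(-3) - 2)*448 = (-9 - 2)*448 = -11*448 = -4928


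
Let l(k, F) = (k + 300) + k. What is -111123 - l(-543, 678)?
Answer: -110337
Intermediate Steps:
l(k, F) = 300 + 2*k (l(k, F) = (300 + k) + k = 300 + 2*k)
-111123 - l(-543, 678) = -111123 - (300 + 2*(-543)) = -111123 - (300 - 1086) = -111123 - 1*(-786) = -111123 + 786 = -110337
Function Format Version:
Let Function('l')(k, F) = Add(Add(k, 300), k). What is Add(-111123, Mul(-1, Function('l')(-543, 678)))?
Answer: -110337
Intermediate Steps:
Function('l')(k, F) = Add(300, Mul(2, k)) (Function('l')(k, F) = Add(Add(300, k), k) = Add(300, Mul(2, k)))
Add(-111123, Mul(-1, Function('l')(-543, 678))) = Add(-111123, Mul(-1, Add(300, Mul(2, -543)))) = Add(-111123, Mul(-1, Add(300, -1086))) = Add(-111123, Mul(-1, -786)) = Add(-111123, 786) = -110337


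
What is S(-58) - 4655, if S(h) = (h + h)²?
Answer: 8801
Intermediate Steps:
S(h) = 4*h² (S(h) = (2*h)² = 4*h²)
S(-58) - 4655 = 4*(-58)² - 4655 = 4*3364 - 4655 = 13456 - 4655 = 8801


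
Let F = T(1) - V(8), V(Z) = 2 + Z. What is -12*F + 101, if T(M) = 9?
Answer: 113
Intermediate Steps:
F = -1 (F = 9 - (2 + 8) = 9 - 1*10 = 9 - 10 = -1)
-12*F + 101 = -12*(-1) + 101 = 12 + 101 = 113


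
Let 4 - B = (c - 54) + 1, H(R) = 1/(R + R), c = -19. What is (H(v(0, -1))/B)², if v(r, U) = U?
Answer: 1/23104 ≈ 4.3283e-5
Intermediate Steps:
H(R) = 1/(2*R)
B = 76 (B = 4 - ((-19 - 54) + 1) = 4 - (-73 + 1) = 4 - 1*(-72) = 4 + 72 = 76)
(H(v(0, -1))/B)² = (((½)/(-1))/76)² = (((½)*(-1))*(1/76))² = (-½*1/76)² = (-1/152)² = 1/23104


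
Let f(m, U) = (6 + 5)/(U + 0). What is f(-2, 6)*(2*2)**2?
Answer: 88/3 ≈ 29.333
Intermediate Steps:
f(m, U) = 11/U
f(-2, 6)*(2*2)**2 = (11/6)*(2*2)**2 = (11*(1/6))*4**2 = (11/6)*16 = 88/3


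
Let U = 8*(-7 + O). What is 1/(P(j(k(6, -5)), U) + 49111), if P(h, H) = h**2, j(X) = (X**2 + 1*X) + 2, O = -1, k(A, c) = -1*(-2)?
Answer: 1/49175 ≈ 2.0336e-5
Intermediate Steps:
k(A, c) = 2
j(X) = 2 + X + X**2 (j(X) = (X**2 + X) + 2 = (X + X**2) + 2 = 2 + X + X**2)
U = -64 (U = 8*(-7 - 1) = 8*(-8) = -64)
1/(P(j(k(6, -5)), U) + 49111) = 1/((2 + 2 + 2**2)**2 + 49111) = 1/((2 + 2 + 4)**2 + 49111) = 1/(8**2 + 49111) = 1/(64 + 49111) = 1/49175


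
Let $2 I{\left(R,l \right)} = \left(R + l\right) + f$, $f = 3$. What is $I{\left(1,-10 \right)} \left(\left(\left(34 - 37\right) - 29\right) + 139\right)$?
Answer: $-321$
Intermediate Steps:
$I{\left(R,l \right)} = \frac{3}{2} + \frac{R}{2} + \frac{l}{2}$ ($I{\left(R,l \right)} = \frac{\left(R + l\right) + 3}{2} = \frac{3 + R + l}{2} = \frac{3}{2} + \frac{R}{2} + \frac{l}{2}$)
$I{\left(1,-10 \right)} \left(\left(\left(34 - 37\right) - 29\right) + 139\right) = \left(\frac{3}{2} + \frac{1}{2} \cdot 1 + \frac{1}{2} \left(-10\right)\right) \left(\left(\left(34 - 37\right) - 29\right) + 139\right) = \left(\frac{3}{2} + \frac{1}{2} - 5\right) \left(\left(-3 - 29\right) + 139\right) = - 3 \left(-32 + 139\right) = \left(-3\right) 107 = -321$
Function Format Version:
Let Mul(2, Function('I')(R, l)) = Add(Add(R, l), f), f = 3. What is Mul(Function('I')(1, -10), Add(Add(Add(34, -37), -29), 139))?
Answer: -321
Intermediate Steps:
Function('I')(R, l) = Add(Rational(3, 2), Mul(Rational(1, 2), R), Mul(Rational(1, 2), l)) (Function('I')(R, l) = Mul(Rational(1, 2), Add(Add(R, l), 3)) = Mul(Rational(1, 2), Add(3, R, l)) = Add(Rational(3, 2), Mul(Rational(1, 2), R), Mul(Rational(1, 2), l)))
Mul(Function('I')(1, -10), Add(Add(Add(34, -37), -29), 139)) = Mul(Add(Rational(3, 2), Mul(Rational(1, 2), 1), Mul(Rational(1, 2), -10)), Add(Add(Add(34, -37), -29), 139)) = Mul(Add(Rational(3, 2), Rational(1, 2), -5), Add(Add(-3, -29), 139)) = Mul(-3, Add(-32, 139)) = Mul(-3, 107) = -321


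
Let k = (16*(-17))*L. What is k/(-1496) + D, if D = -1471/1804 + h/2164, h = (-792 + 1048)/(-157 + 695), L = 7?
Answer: 10919923/23866756 ≈ 0.45754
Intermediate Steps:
k = -1904 (k = (16*(-17))*7 = -272*7 = -1904)
h = 128/269 (h = 256/538 = 256*(1/538) = 128/269 ≈ 0.47584)
D = -214015431/262534316 (D = -1471/1804 + (128/269)/2164 = -1471*1/1804 + (128/269)*(1/2164) = -1471/1804 + 32/145529 = -214015431/262534316 ≈ -0.81519)
k/(-1496) + D = -1904/(-1496) - 214015431/262534316 = -1904*(-1/1496) - 214015431/262534316 = 14/11 - 214015431/262534316 = 10919923/23866756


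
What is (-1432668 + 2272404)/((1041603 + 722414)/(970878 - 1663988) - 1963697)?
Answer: -64669935440/151228865743 ≈ -0.42763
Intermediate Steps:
(-1432668 + 2272404)/((1041603 + 722414)/(970878 - 1663988) - 1963697) = 839736/(1764017/(-693110) - 1963697) = 839736/(1764017*(-1/693110) - 1963697) = 839736/(-1764017/693110 - 1963697) = 839736/(-1361059791687/693110) = 839736*(-693110/1361059791687) = -64669935440/151228865743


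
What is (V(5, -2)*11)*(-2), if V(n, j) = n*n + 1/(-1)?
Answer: -528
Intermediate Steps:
V(n, j) = -1 + n² (V(n, j) = n² - 1 = -1 + n²)
(V(5, -2)*11)*(-2) = ((-1 + 5²)*11)*(-2) = ((-1 + 25)*11)*(-2) = (24*11)*(-2) = 264*(-2) = -528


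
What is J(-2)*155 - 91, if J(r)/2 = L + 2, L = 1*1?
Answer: 839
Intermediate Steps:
L = 1
J(r) = 6 (J(r) = 2*(1 + 2) = 2*3 = 6)
J(-2)*155 - 91 = 6*155 - 91 = 930 - 91 = 839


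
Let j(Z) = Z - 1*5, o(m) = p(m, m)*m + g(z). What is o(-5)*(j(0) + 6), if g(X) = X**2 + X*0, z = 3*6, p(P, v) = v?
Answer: 349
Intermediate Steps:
z = 18
g(X) = X**2 (g(X) = X**2 + 0 = X**2)
o(m) = 324 + m**2 (o(m) = m*m + 18**2 = m**2 + 324 = 324 + m**2)
j(Z) = -5 + Z (j(Z) = Z - 5 = -5 + Z)
o(-5)*(j(0) + 6) = (324 + (-5)**2)*((-5 + 0) + 6) = (324 + 25)*(-5 + 6) = 349*1 = 349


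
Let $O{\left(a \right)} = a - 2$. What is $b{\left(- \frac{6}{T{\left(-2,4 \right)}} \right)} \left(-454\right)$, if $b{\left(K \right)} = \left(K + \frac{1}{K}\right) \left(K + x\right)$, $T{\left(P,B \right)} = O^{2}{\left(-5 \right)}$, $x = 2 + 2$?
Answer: $\frac{105107810}{7203} \approx 14592.0$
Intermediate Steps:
$O{\left(a \right)} = -2 + a$ ($O{\left(a \right)} = a - 2 = -2 + a$)
$x = 4$
$T{\left(P,B \right)} = 49$ ($T{\left(P,B \right)} = \left(-2 - 5\right)^{2} = \left(-7\right)^{2} = 49$)
$b{\left(K \right)} = \left(4 + K\right) \left(K + \frac{1}{K}\right)$ ($b{\left(K \right)} = \left(K + \frac{1}{K}\right) \left(K + 4\right) = \left(K + \frac{1}{K}\right) \left(4 + K\right) = \left(4 + K\right) \left(K + \frac{1}{K}\right)$)
$b{\left(- \frac{6}{T{\left(-2,4 \right)}} \right)} \left(-454\right) = \left(1 + \left(- \frac{6}{49}\right)^{2} + 4 \left(- \frac{6}{49}\right) + \frac{4}{\left(-6\right) \frac{1}{49}}\right) \left(-454\right) = \left(1 + \left(\left(-6\right) \frac{1}{49}\right)^{2} + 4 \left(\left(-6\right) \frac{1}{49}\right) + \frac{4}{\left(-6\right) \frac{1}{49}}\right) \left(-454\right) = \left(1 + \left(- \frac{6}{49}\right)^{2} + 4 \left(- \frac{6}{49}\right) + \frac{4}{- \frac{6}{49}}\right) \left(-454\right) = \left(1 + \frac{36}{2401} - \frac{24}{49} + 4 \left(- \frac{49}{6}\right)\right) \left(-454\right) = \left(1 + \frac{36}{2401} - \frac{24}{49} - \frac{98}{3}\right) \left(-454\right) = \left(- \frac{231515}{7203}\right) \left(-454\right) = \frac{105107810}{7203}$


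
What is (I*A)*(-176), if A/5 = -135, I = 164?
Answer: 19483200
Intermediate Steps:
A = -675 (A = 5*(-135) = -675)
(I*A)*(-176) = (164*(-675))*(-176) = -110700*(-176) = 19483200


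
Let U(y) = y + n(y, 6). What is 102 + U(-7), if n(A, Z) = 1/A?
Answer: 664/7 ≈ 94.857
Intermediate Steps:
U(y) = y + 1/y
102 + U(-7) = 102 + (-7 + 1/(-7)) = 102 + (-7 - ⅐) = 102 - 50/7 = 664/7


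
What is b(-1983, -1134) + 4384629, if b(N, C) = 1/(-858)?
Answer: 3762011681/858 ≈ 4.3846e+6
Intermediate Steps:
b(N, C) = -1/858
b(-1983, -1134) + 4384629 = -1/858 + 4384629 = 3762011681/858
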